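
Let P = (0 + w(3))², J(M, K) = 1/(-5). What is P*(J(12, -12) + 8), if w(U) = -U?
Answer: 351/5 ≈ 70.200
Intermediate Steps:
J(M, K) = -⅕
P = 9 (P = (0 - 1*3)² = (0 - 3)² = (-3)² = 9)
P*(J(12, -12) + 8) = 9*(-⅕ + 8) = 9*(39/5) = 351/5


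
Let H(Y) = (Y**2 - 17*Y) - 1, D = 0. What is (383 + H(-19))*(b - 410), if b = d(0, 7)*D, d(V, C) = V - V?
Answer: -437060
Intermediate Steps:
d(V, C) = 0
H(Y) = -1 + Y**2 - 17*Y
b = 0 (b = 0*0 = 0)
(383 + H(-19))*(b - 410) = (383 + (-1 + (-19)**2 - 17*(-19)))*(0 - 410) = (383 + (-1 + 361 + 323))*(-410) = (383 + 683)*(-410) = 1066*(-410) = -437060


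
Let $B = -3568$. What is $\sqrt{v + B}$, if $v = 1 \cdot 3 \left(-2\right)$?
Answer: $i \sqrt{3574} \approx 59.783 i$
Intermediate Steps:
$v = -6$ ($v = 3 \left(-2\right) = -6$)
$\sqrt{v + B} = \sqrt{-6 - 3568} = \sqrt{-3574} = i \sqrt{3574}$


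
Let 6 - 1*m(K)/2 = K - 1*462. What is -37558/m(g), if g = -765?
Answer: -18779/1233 ≈ -15.230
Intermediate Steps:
m(K) = 936 - 2*K (m(K) = 12 - 2*(K - 1*462) = 12 - 2*(K - 462) = 12 - 2*(-462 + K) = 12 + (924 - 2*K) = 936 - 2*K)
-37558/m(g) = -37558/(936 - 2*(-765)) = -37558/(936 + 1530) = -37558/2466 = -37558*1/2466 = -18779/1233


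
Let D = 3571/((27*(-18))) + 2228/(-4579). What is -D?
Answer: 17434417/2225394 ≈ 7.8343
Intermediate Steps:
D = -17434417/2225394 (D = 3571/(-486) + 2228*(-1/4579) = 3571*(-1/486) - 2228/4579 = -3571/486 - 2228/4579 = -17434417/2225394 ≈ -7.8343)
-D = -1*(-17434417/2225394) = 17434417/2225394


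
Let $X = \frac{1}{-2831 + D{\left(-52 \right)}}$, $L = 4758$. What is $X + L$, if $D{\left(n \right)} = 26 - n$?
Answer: $\frac{13098773}{2753} \approx 4758.0$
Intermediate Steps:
$X = - \frac{1}{2753}$ ($X = \frac{1}{-2831 + \left(26 - -52\right)} = \frac{1}{-2831 + \left(26 + 52\right)} = \frac{1}{-2831 + 78} = \frac{1}{-2753} = - \frac{1}{2753} \approx -0.00036324$)
$X + L = - \frac{1}{2753} + 4758 = \frac{13098773}{2753}$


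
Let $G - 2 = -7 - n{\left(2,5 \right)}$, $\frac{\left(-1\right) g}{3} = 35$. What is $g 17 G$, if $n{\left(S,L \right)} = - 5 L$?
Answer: $-35700$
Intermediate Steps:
$g = -105$ ($g = \left(-3\right) 35 = -105$)
$G = 20$ ($G = 2 - \left(7 - 25\right) = 2 - -18 = 2 + \left(-7 + 25\right) = 2 + 18 = 20$)
$g 17 G = \left(-105\right) 17 \cdot 20 = \left(-1785\right) 20 = -35700$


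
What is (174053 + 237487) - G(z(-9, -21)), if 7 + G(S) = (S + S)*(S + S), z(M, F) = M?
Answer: 411223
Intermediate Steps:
G(S) = -7 + 4*S² (G(S) = -7 + (S + S)*(S + S) = -7 + (2*S)*(2*S) = -7 + 4*S²)
(174053 + 237487) - G(z(-9, -21)) = (174053 + 237487) - (-7 + 4*(-9)²) = 411540 - (-7 + 4*81) = 411540 - (-7 + 324) = 411540 - 1*317 = 411540 - 317 = 411223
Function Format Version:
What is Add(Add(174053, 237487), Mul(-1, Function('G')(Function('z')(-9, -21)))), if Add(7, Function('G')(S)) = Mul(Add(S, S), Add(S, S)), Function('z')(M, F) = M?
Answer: 411223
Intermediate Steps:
Function('G')(S) = Add(-7, Mul(4, Pow(S, 2))) (Function('G')(S) = Add(-7, Mul(Add(S, S), Add(S, S))) = Add(-7, Mul(Mul(2, S), Mul(2, S))) = Add(-7, Mul(4, Pow(S, 2))))
Add(Add(174053, 237487), Mul(-1, Function('G')(Function('z')(-9, -21)))) = Add(Add(174053, 237487), Mul(-1, Add(-7, Mul(4, Pow(-9, 2))))) = Add(411540, Mul(-1, Add(-7, Mul(4, 81)))) = Add(411540, Mul(-1, Add(-7, 324))) = Add(411540, Mul(-1, 317)) = Add(411540, -317) = 411223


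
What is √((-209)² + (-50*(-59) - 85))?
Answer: 37*√34 ≈ 215.75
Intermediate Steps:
√((-209)² + (-50*(-59) - 85)) = √(43681 + (2950 - 85)) = √(43681 + 2865) = √46546 = 37*√34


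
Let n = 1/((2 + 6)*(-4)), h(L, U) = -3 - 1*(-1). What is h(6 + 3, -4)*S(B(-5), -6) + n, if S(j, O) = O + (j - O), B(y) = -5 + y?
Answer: 639/32 ≈ 19.969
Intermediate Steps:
h(L, U) = -2 (h(L, U) = -3 + 1 = -2)
S(j, O) = j
n = -1/32 (n = 1/(8*(-4)) = 1/(-32) = -1/32 ≈ -0.031250)
h(6 + 3, -4)*S(B(-5), -6) + n = -2*(-5 - 5) - 1/32 = -2*(-10) - 1/32 = 20 - 1/32 = 639/32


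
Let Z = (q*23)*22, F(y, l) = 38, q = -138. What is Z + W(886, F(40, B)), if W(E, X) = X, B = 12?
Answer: -69790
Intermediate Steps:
Z = -69828 (Z = -138*23*22 = -3174*22 = -69828)
Z + W(886, F(40, B)) = -69828 + 38 = -69790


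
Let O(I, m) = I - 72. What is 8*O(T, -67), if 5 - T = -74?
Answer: 56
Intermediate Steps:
T = 79 (T = 5 - 1*(-74) = 5 + 74 = 79)
O(I, m) = -72 + I
8*O(T, -67) = 8*(-72 + 79) = 8*7 = 56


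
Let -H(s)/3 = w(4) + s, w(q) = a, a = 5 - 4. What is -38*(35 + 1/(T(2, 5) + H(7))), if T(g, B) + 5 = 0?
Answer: -38532/29 ≈ -1328.7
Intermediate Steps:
a = 1
T(g, B) = -5 (T(g, B) = -5 + 0 = -5)
w(q) = 1
H(s) = -3 - 3*s (H(s) = -3*(1 + s) = -3 - 3*s)
-38*(35 + 1/(T(2, 5) + H(7))) = -38*(35 + 1/(-5 + (-3 - 3*7))) = -38*(35 + 1/(-5 + (-3 - 21))) = -38*(35 + 1/(-5 - 24)) = -38*(35 + 1/(-29)) = -38*(35 - 1/29) = -38*1014/29 = -38532/29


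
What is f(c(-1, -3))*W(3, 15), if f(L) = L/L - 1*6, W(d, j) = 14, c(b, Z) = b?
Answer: -70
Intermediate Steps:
f(L) = -5 (f(L) = 1 - 6 = -5)
f(c(-1, -3))*W(3, 15) = -5*14 = -70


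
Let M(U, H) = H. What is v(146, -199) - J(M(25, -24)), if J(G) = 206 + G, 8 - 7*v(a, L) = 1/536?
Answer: -678577/3752 ≈ -180.86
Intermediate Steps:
v(a, L) = 4287/3752 (v(a, L) = 8/7 - ⅐/536 = 8/7 - ⅐*1/536 = 8/7 - 1/3752 = 4287/3752)
v(146, -199) - J(M(25, -24)) = 4287/3752 - (206 - 24) = 4287/3752 - 1*182 = 4287/3752 - 182 = -678577/3752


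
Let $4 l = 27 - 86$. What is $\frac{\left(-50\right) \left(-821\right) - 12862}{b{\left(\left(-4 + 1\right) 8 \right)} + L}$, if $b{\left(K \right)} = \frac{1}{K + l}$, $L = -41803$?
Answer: $- \frac{485460}{719941} \approx -0.6743$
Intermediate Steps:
$l = - \frac{59}{4}$ ($l = \frac{27 - 86}{4} = \frac{1}{4} \left(-59\right) = - \frac{59}{4} \approx -14.75$)
$b{\left(K \right)} = \frac{1}{- \frac{59}{4} + K}$ ($b{\left(K \right)} = \frac{1}{K - \frac{59}{4}} = \frac{1}{- \frac{59}{4} + K}$)
$\frac{\left(-50\right) \left(-821\right) - 12862}{b{\left(\left(-4 + 1\right) 8 \right)} + L} = \frac{\left(-50\right) \left(-821\right) - 12862}{\frac{4}{-59 + 4 \left(-4 + 1\right) 8} - 41803} = \frac{41050 - 12862}{\frac{4}{-59 + 4 \left(\left(-3\right) 8\right)} - 41803} = \frac{28188}{\frac{4}{-59 + 4 \left(-24\right)} - 41803} = \frac{28188}{\frac{4}{-59 - 96} - 41803} = \frac{28188}{\frac{4}{-155} - 41803} = \frac{28188}{4 \left(- \frac{1}{155}\right) - 41803} = \frac{28188}{- \frac{4}{155} - 41803} = \frac{28188}{- \frac{6479469}{155}} = 28188 \left(- \frac{155}{6479469}\right) = - \frac{485460}{719941}$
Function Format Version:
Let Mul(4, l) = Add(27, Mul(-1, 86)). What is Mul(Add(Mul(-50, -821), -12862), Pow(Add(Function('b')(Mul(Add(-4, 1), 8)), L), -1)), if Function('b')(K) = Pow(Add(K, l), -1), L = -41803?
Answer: Rational(-485460, 719941) ≈ -0.67430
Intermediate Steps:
l = Rational(-59, 4) (l = Mul(Rational(1, 4), Add(27, Mul(-1, 86))) = Mul(Rational(1, 4), Add(27, -86)) = Mul(Rational(1, 4), -59) = Rational(-59, 4) ≈ -14.750)
Function('b')(K) = Pow(Add(Rational(-59, 4), K), -1) (Function('b')(K) = Pow(Add(K, Rational(-59, 4)), -1) = Pow(Add(Rational(-59, 4), K), -1))
Mul(Add(Mul(-50, -821), -12862), Pow(Add(Function('b')(Mul(Add(-4, 1), 8)), L), -1)) = Mul(Add(Mul(-50, -821), -12862), Pow(Add(Mul(4, Pow(Add(-59, Mul(4, Mul(Add(-4, 1), 8))), -1)), -41803), -1)) = Mul(Add(41050, -12862), Pow(Add(Mul(4, Pow(Add(-59, Mul(4, Mul(-3, 8))), -1)), -41803), -1)) = Mul(28188, Pow(Add(Mul(4, Pow(Add(-59, Mul(4, -24)), -1)), -41803), -1)) = Mul(28188, Pow(Add(Mul(4, Pow(Add(-59, -96), -1)), -41803), -1)) = Mul(28188, Pow(Add(Mul(4, Pow(-155, -1)), -41803), -1)) = Mul(28188, Pow(Add(Mul(4, Rational(-1, 155)), -41803), -1)) = Mul(28188, Pow(Add(Rational(-4, 155), -41803), -1)) = Mul(28188, Pow(Rational(-6479469, 155), -1)) = Mul(28188, Rational(-155, 6479469)) = Rational(-485460, 719941)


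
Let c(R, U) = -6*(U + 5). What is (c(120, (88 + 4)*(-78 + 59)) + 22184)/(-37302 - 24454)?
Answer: -16321/30878 ≈ -0.52856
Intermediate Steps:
c(R, U) = -30 - 6*U (c(R, U) = -6*(5 + U) = -30 - 6*U)
(c(120, (88 + 4)*(-78 + 59)) + 22184)/(-37302 - 24454) = ((-30 - 6*(88 + 4)*(-78 + 59)) + 22184)/(-37302 - 24454) = ((-30 - 552*(-19)) + 22184)/(-61756) = ((-30 - 6*(-1748)) + 22184)*(-1/61756) = ((-30 + 10488) + 22184)*(-1/61756) = (10458 + 22184)*(-1/61756) = 32642*(-1/61756) = -16321/30878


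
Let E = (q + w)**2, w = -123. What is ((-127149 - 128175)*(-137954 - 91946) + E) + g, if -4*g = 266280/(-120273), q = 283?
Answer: 2353302138223390/40091 ≈ 5.8699e+10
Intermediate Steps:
E = 25600 (E = (283 - 123)**2 = 160**2 = 25600)
g = 22190/40091 (g = -66570/(-120273) = -66570*(-1)/120273 = -1/4*(-88760/40091) = 22190/40091 ≈ 0.55349)
((-127149 - 128175)*(-137954 - 91946) + E) + g = ((-127149 - 128175)*(-137954 - 91946) + 25600) + 22190/40091 = (-255324*(-229900) + 25600) + 22190/40091 = (58698987600 + 25600) + 22190/40091 = 58699013200 + 22190/40091 = 2353302138223390/40091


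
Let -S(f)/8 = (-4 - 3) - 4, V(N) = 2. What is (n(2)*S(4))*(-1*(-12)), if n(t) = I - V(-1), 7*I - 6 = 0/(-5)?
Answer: -8448/7 ≈ -1206.9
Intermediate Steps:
I = 6/7 (I = 6/7 + (0/(-5))/7 = 6/7 + (0*(-⅕))/7 = 6/7 + (⅐)*0 = 6/7 + 0 = 6/7 ≈ 0.85714)
n(t) = -8/7 (n(t) = 6/7 - 1*2 = 6/7 - 2 = -8/7)
S(f) = 88 (S(f) = -8*((-4 - 3) - 4) = -8*(-7 - 4) = -8*(-11) = 88)
(n(2)*S(4))*(-1*(-12)) = (-8/7*88)*(-1*(-12)) = -704/7*12 = -8448/7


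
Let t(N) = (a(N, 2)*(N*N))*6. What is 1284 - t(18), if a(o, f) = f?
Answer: -2604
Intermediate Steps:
t(N) = 12*N**2 (t(N) = (2*(N*N))*6 = (2*N**2)*6 = 12*N**2)
1284 - t(18) = 1284 - 12*18**2 = 1284 - 12*324 = 1284 - 1*3888 = 1284 - 3888 = -2604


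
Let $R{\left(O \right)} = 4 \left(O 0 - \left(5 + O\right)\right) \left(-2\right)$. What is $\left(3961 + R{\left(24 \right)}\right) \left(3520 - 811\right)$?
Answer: $11358837$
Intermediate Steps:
$R{\left(O \right)} = 40 + 8 O$ ($R{\left(O \right)} = 4 \left(0 - \left(5 + O\right)\right) \left(-2\right) = 4 \left(-5 - O\right) \left(-2\right) = \left(-20 - 4 O\right) \left(-2\right) = 40 + 8 O$)
$\left(3961 + R{\left(24 \right)}\right) \left(3520 - 811\right) = \left(3961 + \left(40 + 8 \cdot 24\right)\right) \left(3520 - 811\right) = \left(3961 + \left(40 + 192\right)\right) 2709 = \left(3961 + 232\right) 2709 = 4193 \cdot 2709 = 11358837$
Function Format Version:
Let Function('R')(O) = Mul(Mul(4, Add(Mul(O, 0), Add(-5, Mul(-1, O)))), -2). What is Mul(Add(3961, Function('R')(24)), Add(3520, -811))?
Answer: 11358837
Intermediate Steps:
Function('R')(O) = Add(40, Mul(8, O)) (Function('R')(O) = Mul(Mul(4, Add(0, Add(-5, Mul(-1, O)))), -2) = Mul(Mul(4, Add(-5, Mul(-1, O))), -2) = Mul(Add(-20, Mul(-4, O)), -2) = Add(40, Mul(8, O)))
Mul(Add(3961, Function('R')(24)), Add(3520, -811)) = Mul(Add(3961, Add(40, Mul(8, 24))), Add(3520, -811)) = Mul(Add(3961, Add(40, 192)), 2709) = Mul(Add(3961, 232), 2709) = Mul(4193, 2709) = 11358837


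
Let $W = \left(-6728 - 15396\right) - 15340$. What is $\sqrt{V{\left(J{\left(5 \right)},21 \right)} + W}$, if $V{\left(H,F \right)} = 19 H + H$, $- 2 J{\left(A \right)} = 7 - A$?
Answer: $2 i \sqrt{9371} \approx 193.61 i$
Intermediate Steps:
$W = -37464$ ($W = -22124 - 15340 = -37464$)
$J{\left(A \right)} = - \frac{7}{2} + \frac{A}{2}$ ($J{\left(A \right)} = - \frac{7 - A}{2} = - \frac{7}{2} + \frac{A}{2}$)
$V{\left(H,F \right)} = 20 H$
$\sqrt{V{\left(J{\left(5 \right)},21 \right)} + W} = \sqrt{20 \left(- \frac{7}{2} + \frac{1}{2} \cdot 5\right) - 37464} = \sqrt{20 \left(- \frac{7}{2} + \frac{5}{2}\right) - 37464} = \sqrt{20 \left(-1\right) - 37464} = \sqrt{-20 - 37464} = \sqrt{-37484} = 2 i \sqrt{9371}$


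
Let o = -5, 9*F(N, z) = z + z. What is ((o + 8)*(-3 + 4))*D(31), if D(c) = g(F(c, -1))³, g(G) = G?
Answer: -8/243 ≈ -0.032922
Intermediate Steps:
F(N, z) = 2*z/9 (F(N, z) = (z + z)/9 = (2*z)/9 = 2*z/9)
D(c) = -8/729 (D(c) = ((2/9)*(-1))³ = (-2/9)³ = -8/729)
((o + 8)*(-3 + 4))*D(31) = ((-5 + 8)*(-3 + 4))*(-8/729) = (3*1)*(-8/729) = 3*(-8/729) = -8/243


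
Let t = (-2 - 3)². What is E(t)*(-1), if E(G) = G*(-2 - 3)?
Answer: 125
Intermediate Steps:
t = 25 (t = (-5)² = 25)
E(G) = -5*G (E(G) = G*(-5) = -5*G)
E(t)*(-1) = -5*25*(-1) = -125*(-1) = 125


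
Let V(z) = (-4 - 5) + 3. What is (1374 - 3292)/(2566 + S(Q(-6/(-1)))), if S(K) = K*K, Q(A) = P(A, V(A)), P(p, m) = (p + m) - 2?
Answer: -959/1285 ≈ -0.74630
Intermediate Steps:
V(z) = -6 (V(z) = -9 + 3 = -6)
P(p, m) = -2 + m + p (P(p, m) = (m + p) - 2 = -2 + m + p)
Q(A) = -8 + A (Q(A) = -2 - 6 + A = -8 + A)
S(K) = K²
(1374 - 3292)/(2566 + S(Q(-6/(-1)))) = (1374 - 3292)/(2566 + (-8 - 6/(-1))²) = -1918/(2566 + (-8 - 6*(-1))²) = -1918/(2566 + (-8 + 6)²) = -1918/(2566 + (-2)²) = -1918/(2566 + 4) = -1918/2570 = -1918*1/2570 = -959/1285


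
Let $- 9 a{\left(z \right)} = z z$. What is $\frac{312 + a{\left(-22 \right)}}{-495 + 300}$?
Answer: $- \frac{2324}{1755} \approx -1.3242$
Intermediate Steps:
$a{\left(z \right)} = - \frac{z^{2}}{9}$ ($a{\left(z \right)} = - \frac{z z}{9} = - \frac{z^{2}}{9}$)
$\frac{312 + a{\left(-22 \right)}}{-495 + 300} = \frac{312 - \frac{\left(-22\right)^{2}}{9}}{-495 + 300} = \frac{312 - \frac{484}{9}}{-195} = \left(312 - \frac{484}{9}\right) \left(- \frac{1}{195}\right) = \frac{2324}{9} \left(- \frac{1}{195}\right) = - \frac{2324}{1755}$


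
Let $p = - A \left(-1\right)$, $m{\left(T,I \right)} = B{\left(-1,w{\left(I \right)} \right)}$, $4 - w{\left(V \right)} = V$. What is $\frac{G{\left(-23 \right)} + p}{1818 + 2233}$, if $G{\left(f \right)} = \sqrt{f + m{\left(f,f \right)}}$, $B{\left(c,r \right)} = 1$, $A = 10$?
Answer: $\frac{10}{4051} + \frac{i \sqrt{22}}{4051} \approx 0.0024685 + 0.0011578 i$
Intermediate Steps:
$w{\left(V \right)} = 4 - V$
$m{\left(T,I \right)} = 1$
$p = 10$ ($p = \left(-1\right) 10 \left(-1\right) = \left(-10\right) \left(-1\right) = 10$)
$G{\left(f \right)} = \sqrt{1 + f}$ ($G{\left(f \right)} = \sqrt{f + 1} = \sqrt{1 + f}$)
$\frac{G{\left(-23 \right)} + p}{1818 + 2233} = \frac{\sqrt{1 - 23} + 10}{1818 + 2233} = \frac{\sqrt{-22} + 10}{4051} = \left(i \sqrt{22} + 10\right) \frac{1}{4051} = \left(10 + i \sqrt{22}\right) \frac{1}{4051} = \frac{10}{4051} + \frac{i \sqrt{22}}{4051}$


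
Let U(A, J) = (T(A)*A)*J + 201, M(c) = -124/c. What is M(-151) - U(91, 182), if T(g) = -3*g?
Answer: 682705099/151 ≈ 4.5212e+6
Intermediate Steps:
U(A, J) = 201 - 3*J*A² (U(A, J) = ((-3*A)*A)*J + 201 = (-3*A²)*J + 201 = -3*J*A² + 201 = 201 - 3*J*A²)
M(-151) - U(91, 182) = -124/(-151) - (201 - 3*182*91²) = -124*(-1/151) - (201 - 3*182*8281) = 124/151 - (201 - 4521426) = 124/151 - 1*(-4521225) = 124/151 + 4521225 = 682705099/151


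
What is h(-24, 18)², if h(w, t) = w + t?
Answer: 36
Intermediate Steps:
h(w, t) = t + w
h(-24, 18)² = (18 - 24)² = (-6)² = 36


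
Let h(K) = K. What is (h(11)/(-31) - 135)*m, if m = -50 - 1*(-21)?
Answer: 121684/31 ≈ 3925.3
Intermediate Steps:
m = -29 (m = -50 + 21 = -29)
(h(11)/(-31) - 135)*m = (11/(-31) - 135)*(-29) = (11*(-1/31) - 135)*(-29) = (-11/31 - 135)*(-29) = -4196/31*(-29) = 121684/31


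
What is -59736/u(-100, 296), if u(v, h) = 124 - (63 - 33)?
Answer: -29868/47 ≈ -635.49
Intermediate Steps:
u(v, h) = 94 (u(v, h) = 124 - 1*30 = 124 - 30 = 94)
-59736/u(-100, 296) = -59736/94 = -59736*1/94 = -29868/47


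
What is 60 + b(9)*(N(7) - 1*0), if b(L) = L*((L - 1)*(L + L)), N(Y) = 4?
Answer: 5244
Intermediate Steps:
b(L) = 2*L²*(-1 + L) (b(L) = L*((-1 + L)*(2*L)) = L*(2*L*(-1 + L)) = 2*L²*(-1 + L))
60 + b(9)*(N(7) - 1*0) = 60 + (2*9²*(-1 + 9))*(4 - 1*0) = 60 + (2*81*8)*(4 + 0) = 60 + 1296*4 = 60 + 5184 = 5244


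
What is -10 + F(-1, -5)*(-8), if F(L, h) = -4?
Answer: 22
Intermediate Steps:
-10 + F(-1, -5)*(-8) = -10 - 4*(-8) = -10 + 32 = 22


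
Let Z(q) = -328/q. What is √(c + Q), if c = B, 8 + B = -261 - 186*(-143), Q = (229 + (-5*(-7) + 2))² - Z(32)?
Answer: √388381/2 ≈ 311.60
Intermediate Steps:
Q = 283065/4 (Q = (229 + (-5*(-7) + 2))² - (-328)/32 = (229 + (35 + 2))² - (-328)/32 = (229 + 37)² - 1*(-41/4) = 266² + 41/4 = 70756 + 41/4 = 283065/4 ≈ 70766.)
B = 26329 (B = -8 + (-261 - 186*(-143)) = -8 + (-261 + 26598) = -8 + 26337 = 26329)
c = 26329
√(c + Q) = √(26329 + 283065/4) = √(388381/4) = √388381/2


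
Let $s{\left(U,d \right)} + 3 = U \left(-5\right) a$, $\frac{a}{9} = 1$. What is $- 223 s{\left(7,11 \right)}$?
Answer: $70914$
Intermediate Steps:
$a = 9$ ($a = 9 \cdot 1 = 9$)
$s{\left(U,d \right)} = -3 - 45 U$ ($s{\left(U,d \right)} = -3 + U \left(-5\right) 9 = -3 + - 5 U 9 = -3 - 45 U$)
$- 223 s{\left(7,11 \right)} = - 223 \left(-3 - 315\right) = \left(-223\right) \left(-318\right) = 70914$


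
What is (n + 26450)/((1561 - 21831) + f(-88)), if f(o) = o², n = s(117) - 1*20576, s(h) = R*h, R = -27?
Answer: -2715/12526 ≈ -0.21675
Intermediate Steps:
s(h) = -27*h
n = -23735 (n = -27*117 - 1*20576 = -3159 - 20576 = -23735)
(n + 26450)/((1561 - 21831) + f(-88)) = (-23735 + 26450)/((1561 - 21831) + (-88)²) = 2715/(-20270 + 7744) = 2715/(-12526) = 2715*(-1/12526) = -2715/12526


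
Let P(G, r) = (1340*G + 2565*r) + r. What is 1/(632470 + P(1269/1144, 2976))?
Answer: 286/2365326511 ≈ 1.2091e-7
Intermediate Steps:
P(G, r) = 1340*G + 2566*r
1/(632470 + P(1269/1144, 2976)) = 1/(632470 + (1340*(1269/1144) + 2566*2976)) = 1/(632470 + (1340*(1269*(1/1144)) + 7636416)) = 1/(632470 + (1340*(1269/1144) + 7636416)) = 1/(632470 + (425115/286 + 7636416)) = 1/(632470 + 2184440091/286) = 1/(2365326511/286) = 286/2365326511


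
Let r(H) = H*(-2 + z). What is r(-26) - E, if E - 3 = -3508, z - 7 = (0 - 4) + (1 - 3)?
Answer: 3531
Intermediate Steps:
z = 1 (z = 7 + ((0 - 4) + (1 - 3)) = 7 + (-4 - 2) = 7 - 6 = 1)
r(H) = -H (r(H) = H*(-2 + 1) = H*(-1) = -H)
E = -3505 (E = 3 - 3508 = -3505)
r(-26) - E = -1*(-26) - 1*(-3505) = 26 + 3505 = 3531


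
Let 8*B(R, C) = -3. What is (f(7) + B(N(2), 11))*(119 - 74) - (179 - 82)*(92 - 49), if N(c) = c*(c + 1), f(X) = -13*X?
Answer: -66263/8 ≈ -8282.9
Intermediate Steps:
N(c) = c*(1 + c)
B(R, C) = -3/8 (B(R, C) = (⅛)*(-3) = -3/8)
(f(7) + B(N(2), 11))*(119 - 74) - (179 - 82)*(92 - 49) = (-13*7 - 3/8)*(119 - 74) - (179 - 82)*(92 - 49) = (-91 - 3/8)*45 - 97*43 = -731/8*45 - 1*4171 = -32895/8 - 4171 = -66263/8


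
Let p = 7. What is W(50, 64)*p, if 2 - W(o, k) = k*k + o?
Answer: -29008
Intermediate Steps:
W(o, k) = 2 - o - k² (W(o, k) = 2 - (k*k + o) = 2 - (k² + o) = 2 - (o + k²) = 2 + (-o - k²) = 2 - o - k²)
W(50, 64)*p = (2 - 1*50 - 1*64²)*7 = (2 - 50 - 1*4096)*7 = (2 - 50 - 4096)*7 = -4144*7 = -29008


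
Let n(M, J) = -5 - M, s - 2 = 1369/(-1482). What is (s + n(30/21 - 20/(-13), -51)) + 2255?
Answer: 23321885/10374 ≈ 2248.1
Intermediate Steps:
s = 1595/1482 (s = 2 + 1369/(-1482) = 2 + 1369*(-1/1482) = 2 - 1369/1482 = 1595/1482 ≈ 1.0762)
(s + n(30/21 - 20/(-13), -51)) + 2255 = (1595/1482 + (-5 - (30/21 - 20/(-13)))) + 2255 = (1595/1482 + (-5 - (30*(1/21) - 20*(-1/13)))) + 2255 = (1595/1482 + (-5 - (10/7 + 20/13))) + 2255 = (1595/1482 + (-5 - 1*270/91)) + 2255 = (1595/1482 + (-5 - 270/91)) + 2255 = (1595/1482 - 725/91) + 2255 = -71485/10374 + 2255 = 23321885/10374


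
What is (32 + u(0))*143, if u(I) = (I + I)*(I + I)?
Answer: 4576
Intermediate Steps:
u(I) = 4*I² (u(I) = (2*I)*(2*I) = 4*I²)
(32 + u(0))*143 = (32 + 4*0²)*143 = (32 + 4*0)*143 = (32 + 0)*143 = 32*143 = 4576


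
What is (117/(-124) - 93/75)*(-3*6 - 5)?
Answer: 155687/3100 ≈ 50.222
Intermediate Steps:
(117/(-124) - 93/75)*(-3*6 - 5) = (117*(-1/124) - 93*1/75)*(-18 - 5) = (-117/124 - 31/25)*(-23) = -6769/3100*(-23) = 155687/3100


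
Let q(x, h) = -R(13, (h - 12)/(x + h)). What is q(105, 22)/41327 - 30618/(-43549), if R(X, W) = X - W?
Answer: 14602545183/20778926311 ≈ 0.70276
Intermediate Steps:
q(x, h) = -13 + (-12 + h)/(h + x) (q(x, h) = -(13 - (h - 12)/(x + h)) = -(13 - (-12 + h)/(h + x)) = -13 + (-12 + h)/(h + x))
q(105, 22)/41327 - 30618/(-43549) = (-13 + (-12 + 22)/(22 + 105))/41327 - 30618/(-43549) = (-13 + 10/127)*(1/41327) - 30618*(-1/43549) = (-13 + (1/127)*10)*(1/41327) + 30618/43549 = (-13 + 10/127)*(1/41327) + 30618/43549 = -1641/127*1/41327 + 30618/43549 = -1641/5248529 + 30618/43549 = 14602545183/20778926311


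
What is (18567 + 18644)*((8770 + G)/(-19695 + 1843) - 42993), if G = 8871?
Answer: -28560509599847/17852 ≈ -1.5998e+9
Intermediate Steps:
(18567 + 18644)*((8770 + G)/(-19695 + 1843) - 42993) = (18567 + 18644)*((8770 + 8871)/(-19695 + 1843) - 42993) = 37211*(17641/(-17852) - 42993) = 37211*(17641*(-1/17852) - 42993) = 37211*(-17641/17852 - 42993) = 37211*(-767528677/17852) = -28560509599847/17852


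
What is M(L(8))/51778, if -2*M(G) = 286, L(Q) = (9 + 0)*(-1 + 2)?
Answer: -143/51778 ≈ -0.0027618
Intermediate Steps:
L(Q) = 9 (L(Q) = 9*1 = 9)
M(G) = -143 (M(G) = -1/2*286 = -143)
M(L(8))/51778 = -143/51778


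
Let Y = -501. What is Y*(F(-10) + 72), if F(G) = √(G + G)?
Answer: -36072 - 1002*I*√5 ≈ -36072.0 - 2240.5*I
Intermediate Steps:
F(G) = √2*√G (F(G) = √(2*G) = √2*√G)
Y*(F(-10) + 72) = -501*(√2*√(-10) + 72) = -501*(√2*(I*√10) + 72) = -501*(2*I*√5 + 72) = -501*(72 + 2*I*√5) = -36072 - 1002*I*√5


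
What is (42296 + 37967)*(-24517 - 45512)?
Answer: -5620737627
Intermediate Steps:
(42296 + 37967)*(-24517 - 45512) = 80263*(-70029) = -5620737627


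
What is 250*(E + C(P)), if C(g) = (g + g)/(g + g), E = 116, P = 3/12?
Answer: 29250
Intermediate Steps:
P = ¼ (P = 3*(1/12) = ¼ ≈ 0.25000)
C(g) = 1 (C(g) = (2*g)/((2*g)) = (2*g)*(1/(2*g)) = 1)
250*(E + C(P)) = 250*(116 + 1) = 250*117 = 29250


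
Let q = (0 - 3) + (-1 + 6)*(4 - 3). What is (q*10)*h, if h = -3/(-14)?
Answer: 30/7 ≈ 4.2857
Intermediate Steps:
h = 3/14 (h = -3*(-1/14) = 3/14 ≈ 0.21429)
q = 2 (q = -3 + 5*1 = -3 + 5 = 2)
(q*10)*h = (2*10)*(3/14) = 20*(3/14) = 30/7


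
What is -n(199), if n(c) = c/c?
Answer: -1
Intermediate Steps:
n(c) = 1
-n(199) = -1*1 = -1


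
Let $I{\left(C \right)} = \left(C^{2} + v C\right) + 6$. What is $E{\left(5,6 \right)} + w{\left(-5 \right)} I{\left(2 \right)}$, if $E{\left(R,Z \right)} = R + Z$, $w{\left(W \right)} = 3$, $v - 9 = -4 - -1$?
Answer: $77$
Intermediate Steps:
$v = 6$ ($v = 9 - 3 = 6$)
$I{\left(C \right)} = 6 + C^{2} + 6 C$ ($I{\left(C \right)} = \left(C^{2} + 6 C\right) + 6 = 6 + C^{2} + 6 C$)
$E{\left(5,6 \right)} + w{\left(-5 \right)} I{\left(2 \right)} = \left(5 + 6\right) + 3 \left(6 + 2^{2} + 6 \cdot 2\right) = 11 + 3 \left(6 + 4 + 12\right) = 11 + 3 \cdot 22 = 11 + 66 = 77$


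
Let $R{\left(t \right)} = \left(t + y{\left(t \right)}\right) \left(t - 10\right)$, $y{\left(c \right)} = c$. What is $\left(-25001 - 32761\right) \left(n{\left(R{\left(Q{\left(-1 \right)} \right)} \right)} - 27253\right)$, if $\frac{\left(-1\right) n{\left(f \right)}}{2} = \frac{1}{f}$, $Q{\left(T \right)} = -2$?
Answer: $\frac{6296760771}{4} \approx 1.5742 \cdot 10^{9}$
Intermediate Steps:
$R{\left(t \right)} = 2 t \left(-10 + t\right)$ ($R{\left(t \right)} = \left(t + t\right) \left(t - 10\right) = 2 t \left(-10 + t\right)$)
$n{\left(f \right)} = - \frac{2}{f}$
$\left(-25001 - 32761\right) \left(n{\left(R{\left(Q{\left(-1 \right)} \right)} \right)} - 27253\right) = \left(-25001 - 32761\right) \left(- \frac{2}{2 \left(-2\right) \left(-10 - 2\right)} - 27253\right) = - 57762 \left(- \frac{2}{2 \left(-2\right) \left(-12\right)} - 27253\right) = - 57762 \left(- \frac{2}{48} - 27253\right) = - 57762 \left(\left(-2\right) \frac{1}{48} - 27253\right) = - 57762 \left(- \frac{1}{24} - 27253\right) = \left(-57762\right) \left(- \frac{654073}{24}\right) = \frac{6296760771}{4}$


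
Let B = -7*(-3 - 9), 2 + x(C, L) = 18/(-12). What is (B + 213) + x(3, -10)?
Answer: 587/2 ≈ 293.50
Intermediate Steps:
x(C, L) = -7/2 (x(C, L) = -2 + 18/(-12) = -2 + 18*(-1/12) = -2 - 3/2 = -7/2)
B = 84 (B = -7*(-12) = 84)
(B + 213) + x(3, -10) = (84 + 213) - 7/2 = 297 - 7/2 = 587/2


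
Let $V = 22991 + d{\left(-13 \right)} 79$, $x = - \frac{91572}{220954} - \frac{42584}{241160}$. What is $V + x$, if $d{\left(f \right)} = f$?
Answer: $\frac{73145381492019}{3330329165} \approx 21963.0$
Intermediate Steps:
$x = - \frac{1968288041}{3330329165}$ ($x = \left(-91572\right) \frac{1}{220954} - \frac{5323}{30145} = - \frac{45786}{110477} - \frac{5323}{30145} = - \frac{1968288041}{3330329165} \approx -0.59102$)
$V = 21964$ ($V = 22991 - 1027 = 21964$)
$V + x = 21964 - \frac{1968288041}{3330329165} = \frac{73145381492019}{3330329165}$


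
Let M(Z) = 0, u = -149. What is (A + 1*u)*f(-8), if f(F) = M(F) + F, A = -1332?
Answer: 11848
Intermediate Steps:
f(F) = F (f(F) = 0 + F = F)
(A + 1*u)*f(-8) = (-1332 + 1*(-149))*(-8) = (-1332 - 149)*(-8) = -1481*(-8) = 11848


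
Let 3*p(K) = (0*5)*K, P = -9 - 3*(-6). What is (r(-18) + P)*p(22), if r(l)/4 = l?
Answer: 0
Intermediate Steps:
r(l) = 4*l
P = 9 (P = -9 + 18 = 9)
p(K) = 0 (p(K) = ((0*5)*K)/3 = (0*K)/3 = (⅓)*0 = 0)
(r(-18) + P)*p(22) = (4*(-18) + 9)*0 = (-72 + 9)*0 = -63*0 = 0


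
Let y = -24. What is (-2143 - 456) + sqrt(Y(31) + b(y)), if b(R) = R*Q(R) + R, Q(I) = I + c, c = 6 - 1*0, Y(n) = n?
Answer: -2599 + sqrt(439) ≈ -2578.0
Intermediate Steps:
c = 6 (c = 6 + 0 = 6)
Q(I) = 6 + I (Q(I) = I + 6 = 6 + I)
b(R) = R + R*(6 + R) (b(R) = R*(6 + R) + R = R + R*(6 + R))
(-2143 - 456) + sqrt(Y(31) + b(y)) = (-2143 - 456) + sqrt(31 - 24*(7 - 24)) = -2599 + sqrt(31 - 24*(-17)) = -2599 + sqrt(31 + 408) = -2599 + sqrt(439)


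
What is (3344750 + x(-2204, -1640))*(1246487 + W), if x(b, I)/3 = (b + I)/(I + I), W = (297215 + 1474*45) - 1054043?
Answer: 1524909853271287/820 ≈ 1.8596e+12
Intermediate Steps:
W = -690498 (W = (297215 + 66330) - 1054043 = 363545 - 1054043 = -690498)
x(b, I) = 3*(I + b)/(2*I) (x(b, I) = 3*((b + I)/(I + I)) = 3*((I + b)/((2*I))) = 3*((I + b)*(1/(2*I))) = 3*((I + b)/(2*I)) = 3*(I + b)/(2*I))
(3344750 + x(-2204, -1640))*(1246487 + W) = (3344750 + (3/2)*(-1640 - 2204)/(-1640))*(1246487 - 690498) = (3344750 + (3/2)*(-1/1640)*(-3844))*555989 = (3344750 + 2883/820)*555989 = (2742697883/820)*555989 = 1524909853271287/820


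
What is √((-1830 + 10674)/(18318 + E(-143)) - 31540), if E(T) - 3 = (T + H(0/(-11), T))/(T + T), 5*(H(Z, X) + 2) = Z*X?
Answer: 2*I*√216495813451676839/5239951 ≈ 177.59*I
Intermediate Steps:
H(Z, X) = -2 + X*Z/5 (H(Z, X) = -2 + (Z*X)/5 = -2 + (X*Z)/5 = -2 + X*Z/5)
E(T) = 3 + (-2 + T)/(2*T) (E(T) = 3 + (T + (-2 + T*(0/(-11))/5))/(T + T) = 3 + (T + (-2 + T*(0*(-1/11))/5))/((2*T)) = 3 + (T + (-2 + (⅕)*T*0))*(1/(2*T)) = 3 + (T + (-2 + 0))*(1/(2*T)) = 3 + (T - 2)*(1/(2*T)) = 3 + (-2 + T)*(1/(2*T)) = 3 + (-2 + T)/(2*T))
√((-1830 + 10674)/(18318 + E(-143)) - 31540) = √((-1830 + 10674)/(18318 + (7/2 - 1/(-143))) - 31540) = √(8844/(18318 + (7/2 - 1*(-1/143))) - 31540) = √(8844/(18318 + (7/2 + 1/143)) - 31540) = √(8844/(18318 + 1003/286) - 31540) = √(8844/(5239951/286) - 31540) = √(8844*(286/5239951) - 31540) = √(2529384/5239951 - 31540) = √(-165265525156/5239951) = 2*I*√216495813451676839/5239951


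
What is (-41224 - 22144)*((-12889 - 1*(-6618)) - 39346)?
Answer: 2890658056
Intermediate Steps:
(-41224 - 22144)*((-12889 - 1*(-6618)) - 39346) = -63368*((-12889 + 6618) - 39346) = -63368*(-6271 - 39346) = -63368*(-45617) = 2890658056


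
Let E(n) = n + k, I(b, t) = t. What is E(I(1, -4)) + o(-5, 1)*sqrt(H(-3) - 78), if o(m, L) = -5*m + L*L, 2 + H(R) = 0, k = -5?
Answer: -9 + 104*I*sqrt(5) ≈ -9.0 + 232.55*I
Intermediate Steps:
H(R) = -2 (H(R) = -2 + 0 = -2)
E(n) = -5 + n (E(n) = n - 5 = -5 + n)
o(m, L) = L**2 - 5*m (o(m, L) = -5*m + L**2 = L**2 - 5*m)
E(I(1, -4)) + o(-5, 1)*sqrt(H(-3) - 78) = (-5 - 4) + (1**2 - 5*(-5))*sqrt(-2 - 78) = -9 + (1 + 25)*sqrt(-80) = -9 + 26*(4*I*sqrt(5)) = -9 + 104*I*sqrt(5)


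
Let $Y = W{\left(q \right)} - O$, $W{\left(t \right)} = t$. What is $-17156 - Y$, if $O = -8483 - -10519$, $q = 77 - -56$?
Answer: $-15253$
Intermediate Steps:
$q = 133$ ($q = 77 + 56 = 133$)
$O = 2036$ ($O = -8483 + 10519 = 2036$)
$Y = -1903$ ($Y = 133 - 2036 = -1903$)
$-17156 - Y = -17156 - -1903 = -17156 + 1903 = -15253$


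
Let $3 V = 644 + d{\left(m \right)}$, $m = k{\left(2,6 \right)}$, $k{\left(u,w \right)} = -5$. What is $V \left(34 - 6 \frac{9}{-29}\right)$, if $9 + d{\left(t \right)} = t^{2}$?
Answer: $\frac{228800}{29} \approx 7889.7$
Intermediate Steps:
$m = -5$
$d{\left(t \right)} = -9 + t^{2}$
$V = 220$ ($V = \frac{644 - \left(9 - \left(-5\right)^{2}\right)}{3} = \frac{644 + \left(-9 + 25\right)}{3} = \frac{644 + 16}{3} = \frac{1}{3} \cdot 660 = 220$)
$V \left(34 - 6 \frac{9}{-29}\right) = 220 \left(34 - 6 \frac{9}{-29}\right) = 220 \left(34 - 6 \cdot 9 \left(- \frac{1}{29}\right)\right) = 220 \left(34 - - \frac{54}{29}\right) = 220 \left(34 + \frac{54}{29}\right) = 220 \cdot \frac{1040}{29} = \frac{228800}{29}$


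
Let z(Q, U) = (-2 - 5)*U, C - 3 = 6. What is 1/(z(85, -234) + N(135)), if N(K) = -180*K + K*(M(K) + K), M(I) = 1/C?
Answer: -1/4422 ≈ -0.00022614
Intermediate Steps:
C = 9 (C = 3 + 6 = 9)
M(I) = ⅑ (M(I) = 1/9 = ⅑)
z(Q, U) = -7*U
N(K) = -180*K + K*(⅑ + K)
1/(z(85, -234) + N(135)) = 1/(-7*(-234) + (⅑)*135*(-1619 + 9*135)) = 1/(1638 + (⅑)*135*(-1619 + 1215)) = 1/(1638 + (⅑)*135*(-404)) = 1/(1638 - 6060) = 1/(-4422) = -1/4422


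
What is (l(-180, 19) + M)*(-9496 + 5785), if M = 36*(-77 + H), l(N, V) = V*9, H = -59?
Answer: 17534475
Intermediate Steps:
l(N, V) = 9*V
M = -4896 (M = 36*(-77 - 59) = 36*(-136) = -4896)
(l(-180, 19) + M)*(-9496 + 5785) = (9*19 - 4896)*(-9496 + 5785) = (171 - 4896)*(-3711) = -4725*(-3711) = 17534475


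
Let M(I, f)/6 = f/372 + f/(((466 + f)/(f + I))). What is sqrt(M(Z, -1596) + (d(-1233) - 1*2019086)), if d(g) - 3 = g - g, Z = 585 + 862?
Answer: I*sqrt(619799896353305)/17515 ≈ 1421.4*I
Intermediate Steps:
Z = 1447
M(I, f) = f/62 + 6*f*(I + f)/(466 + f) (M(I, f) = 6*(f/372 + f/(((466 + f)/(f + I)))) = 6*(f*(1/372) + f/(((466 + f)/(I + f)))) = 6*(f/372 + f/(((466 + f)/(I + f)))) = 6*(f/372 + f*((I + f)/(466 + f))) = 6*(f/372 + f*(I + f)/(466 + f)) = f/62 + 6*f*(I + f)/(466 + f))
d(g) = 3 (d(g) = 3 + (g - g) = 3 + 0 = 3)
sqrt(M(Z, -1596) + (d(-1233) - 1*2019086)) = sqrt((1/62)*(-1596)*(466 + 372*1447 + 373*(-1596))/(466 - 1596) + (3 - 1*2019086)) = sqrt((1/62)*(-1596)*(466 + 538284 - 595308)/(-1130) + (3 - 2019086)) = sqrt((1/62)*(-1596)*(-1/1130)*(-56558) - 2019083) = sqrt(-22566642/17515 - 2019083) = sqrt(-35386805387/17515) = I*sqrt(619799896353305)/17515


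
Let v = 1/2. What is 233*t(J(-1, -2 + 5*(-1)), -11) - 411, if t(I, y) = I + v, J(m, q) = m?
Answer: -1055/2 ≈ -527.50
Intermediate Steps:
v = ½ ≈ 0.50000
t(I, y) = ½ + I (t(I, y) = I + ½ = ½ + I)
233*t(J(-1, -2 + 5*(-1)), -11) - 411 = 233*(½ - 1) - 411 = 233*(-½) - 411 = -233/2 - 411 = -1055/2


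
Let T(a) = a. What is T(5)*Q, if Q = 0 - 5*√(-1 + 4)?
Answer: -25*√3 ≈ -43.301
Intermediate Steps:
Q = -5*√3 (Q = 0 - 5*√3 = -5*√3 ≈ -8.6602)
T(5)*Q = 5*(-5*√3) = -25*√3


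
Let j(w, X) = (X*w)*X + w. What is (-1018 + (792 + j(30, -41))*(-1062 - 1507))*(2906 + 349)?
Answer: -428577406530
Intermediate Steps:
j(w, X) = w + w*X**2 (j(w, X) = w*X**2 + w = w + w*X**2)
(-1018 + (792 + j(30, -41))*(-1062 - 1507))*(2906 + 349) = (-1018 + (792 + 30*(1 + (-41)**2))*(-1062 - 1507))*(2906 + 349) = (-1018 + (792 + 30*(1 + 1681))*(-2569))*3255 = (-1018 + (792 + 30*1682)*(-2569))*3255 = (-1018 + (792 + 50460)*(-2569))*3255 = (-1018 + 51252*(-2569))*3255 = (-1018 - 131666388)*3255 = -131667406*3255 = -428577406530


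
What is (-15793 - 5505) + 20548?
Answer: -750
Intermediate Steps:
(-15793 - 5505) + 20548 = -21298 + 20548 = -750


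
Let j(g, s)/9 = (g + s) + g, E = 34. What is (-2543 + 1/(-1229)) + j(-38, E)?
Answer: -3589910/1229 ≈ -2921.0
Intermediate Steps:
j(g, s) = 9*s + 18*g (j(g, s) = 9*((g + s) + g) = 9*(s + 2*g) = 9*s + 18*g)
(-2543 + 1/(-1229)) + j(-38, E) = (-2543 + 1/(-1229)) + (9*34 + 18*(-38)) = (-2543 - 1/1229) + (306 - 684) = -3125348/1229 - 378 = -3589910/1229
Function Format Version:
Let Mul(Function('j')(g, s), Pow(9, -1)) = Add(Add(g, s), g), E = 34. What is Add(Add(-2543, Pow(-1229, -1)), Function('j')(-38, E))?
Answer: Rational(-3589910, 1229) ≈ -2921.0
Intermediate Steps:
Function('j')(g, s) = Add(Mul(9, s), Mul(18, g)) (Function('j')(g, s) = Mul(9, Add(Add(g, s), g)) = Mul(9, Add(s, Mul(2, g))) = Add(Mul(9, s), Mul(18, g)))
Add(Add(-2543, Pow(-1229, -1)), Function('j')(-38, E)) = Add(Add(-2543, Pow(-1229, -1)), Add(Mul(9, 34), Mul(18, -38))) = Add(Add(-2543, Rational(-1, 1229)), Add(306, -684)) = Add(Rational(-3125348, 1229), -378) = Rational(-3589910, 1229)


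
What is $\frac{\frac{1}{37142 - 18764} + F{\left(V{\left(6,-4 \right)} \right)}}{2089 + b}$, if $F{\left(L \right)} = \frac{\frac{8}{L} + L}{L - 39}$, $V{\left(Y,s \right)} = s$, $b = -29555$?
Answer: $- \frac{110311}{21705116364} \approx -5.0823 \cdot 10^{-6}$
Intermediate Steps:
$F{\left(L \right)} = \frac{L + \frac{8}{L}}{-39 + L}$
$\frac{\frac{1}{37142 - 18764} + F{\left(V{\left(6,-4 \right)} \right)}}{2089 + b} = \frac{\frac{1}{37142 - 18764} + \frac{8 + \left(-4\right)^{2}}{\left(-4\right) \left(-39 - 4\right)}}{2089 - 29555} = \frac{\frac{1}{18378} - \frac{8 + 16}{4 \left(-43\right)}}{-27466} = \left(\frac{1}{18378} - \left(- \frac{1}{172}\right) 24\right) \left(- \frac{1}{27466}\right) = \left(\frac{1}{18378} + \frac{6}{43}\right) \left(- \frac{1}{27466}\right) = \frac{110311}{790254} \left(- \frac{1}{27466}\right) = - \frac{110311}{21705116364}$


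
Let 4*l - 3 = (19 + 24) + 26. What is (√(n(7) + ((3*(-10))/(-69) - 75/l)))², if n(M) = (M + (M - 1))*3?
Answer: 4867/138 ≈ 35.268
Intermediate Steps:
l = 18 (l = ¾ + ((19 + 24) + 26)/4 = ¾ + (43 + 26)/4 = ¾ + (¼)*69 = ¾ + 69/4 = 18)
n(M) = -3 + 6*M (n(M) = (M + (-1 + M))*3 = (-1 + 2*M)*3 = -3 + 6*M)
(√(n(7) + ((3*(-10))/(-69) - 75/l)))² = (√((-3 + 6*7) + ((3*(-10))/(-69) - 75/18)))² = (√((-3 + 42) + (-30*(-1/69) - 75*1/18)))² = (√(39 + (10/23 - 25/6)))² = (√(39 - 515/138))² = (√(4867/138))² = (√671646/138)² = 4867/138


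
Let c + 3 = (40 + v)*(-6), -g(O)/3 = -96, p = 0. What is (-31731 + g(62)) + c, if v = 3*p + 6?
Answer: -31722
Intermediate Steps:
g(O) = 288 (g(O) = -3*(-96) = 288)
v = 6 (v = 3*0 + 6 = 0 + 6 = 6)
c = -279 (c = -3 + (40 + 6)*(-6) = -3 + 46*(-6) = -3 - 276 = -279)
(-31731 + g(62)) + c = (-31731 + 288) - 279 = -31443 - 279 = -31722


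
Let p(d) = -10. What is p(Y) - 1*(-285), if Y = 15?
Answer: 275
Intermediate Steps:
p(Y) - 1*(-285) = -10 - 1*(-285) = -10 + 285 = 275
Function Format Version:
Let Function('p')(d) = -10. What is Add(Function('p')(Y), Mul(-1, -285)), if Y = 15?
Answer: 275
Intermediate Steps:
Add(Function('p')(Y), Mul(-1, -285)) = Add(-10, Mul(-1, -285)) = Add(-10, 285) = 275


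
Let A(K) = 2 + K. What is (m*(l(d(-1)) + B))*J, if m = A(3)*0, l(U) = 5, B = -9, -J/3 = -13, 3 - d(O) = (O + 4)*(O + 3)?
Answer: 0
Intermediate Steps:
d(O) = 3 - (3 + O)*(4 + O) (d(O) = 3 - (O + 4)*(O + 3) = 3 - (4 + O)*(3 + O) = 3 - (3 + O)*(4 + O))
J = 39 (J = -3*(-13) = 39)
m = 0 (m = (2 + 3)*0 = 5*0 = 0)
(m*(l(d(-1)) + B))*J = (0*(5 - 9))*39 = (0*(-4))*39 = 0*39 = 0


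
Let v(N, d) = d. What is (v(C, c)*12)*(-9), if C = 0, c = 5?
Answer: -540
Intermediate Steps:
(v(C, c)*12)*(-9) = (5*12)*(-9) = 60*(-9) = -540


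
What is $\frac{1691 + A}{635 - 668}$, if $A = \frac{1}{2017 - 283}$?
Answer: $- \frac{2932195}{57222} \approx -51.242$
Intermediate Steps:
$A = \frac{1}{1734} \approx 0.0005767$
$\frac{1691 + A}{635 - 668} = \frac{1691 + \frac{1}{1734}}{635 - 668} = \frac{2932195}{1734 \left(-33\right)} = \frac{2932195}{1734} \left(- \frac{1}{33}\right) = - \frac{2932195}{57222}$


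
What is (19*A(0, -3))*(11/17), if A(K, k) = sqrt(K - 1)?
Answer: 209*I/17 ≈ 12.294*I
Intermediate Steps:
A(K, k) = sqrt(-1 + K)
(19*A(0, -3))*(11/17) = (19*sqrt(-1 + 0))*(11/17) = (19*sqrt(-1))*(11*(1/17)) = (19*I)*(11/17) = 209*I/17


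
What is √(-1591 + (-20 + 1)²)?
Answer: I*√1230 ≈ 35.071*I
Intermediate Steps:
√(-1591 + (-20 + 1)²) = √(-1591 + (-19)²) = √(-1591 + 361) = √(-1230) = I*√1230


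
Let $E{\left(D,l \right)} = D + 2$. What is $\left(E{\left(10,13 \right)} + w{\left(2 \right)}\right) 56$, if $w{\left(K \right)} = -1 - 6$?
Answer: $280$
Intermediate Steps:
$w{\left(K \right)} = -7$ ($w{\left(K \right)} = -1 - 6 = -7$)
$E{\left(D,l \right)} = 2 + D$
$\left(E{\left(10,13 \right)} + w{\left(2 \right)}\right) 56 = \left(\left(2 + 10\right) - 7\right) 56 = \left(12 - 7\right) 56 = 5 \cdot 56 = 280$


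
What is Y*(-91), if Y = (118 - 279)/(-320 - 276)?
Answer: -14651/596 ≈ -24.582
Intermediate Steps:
Y = 161/596 (Y = -161/(-596) = -161*(-1/596) = 161/596 ≈ 0.27013)
Y*(-91) = (161/596)*(-91) = -14651/596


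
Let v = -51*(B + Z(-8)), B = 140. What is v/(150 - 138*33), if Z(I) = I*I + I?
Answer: 833/367 ≈ 2.2698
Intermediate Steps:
Z(I) = I + I² (Z(I) = I² + I = I + I²)
v = -9996 (v = -51*(140 - 8*(1 - 8)) = -51*(140 - 8*(-7)) = -51*(140 + 56) = -51*196 = -9996)
v/(150 - 138*33) = -9996/(150 - 138*33) = -9996/(150 - 4554) = -9996/(-4404) = -9996*(-1/4404) = 833/367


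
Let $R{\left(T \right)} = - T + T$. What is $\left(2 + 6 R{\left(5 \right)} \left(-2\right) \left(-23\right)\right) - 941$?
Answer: $-939$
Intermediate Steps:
$R{\left(T \right)} = 0$
$\left(2 + 6 R{\left(5 \right)} \left(-2\right) \left(-23\right)\right) - 941 = \left(2 + 6 \cdot 0 \left(-2\right) \left(-23\right)\right) - 941 = \left(2 + 0 \left(-2\right) \left(-23\right)\right) - 941 = \left(2 + 0 \left(-23\right)\right) - 941 = \left(2 + 0\right) - 941 = 2 - 941 = -939$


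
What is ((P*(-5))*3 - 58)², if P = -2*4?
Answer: 3844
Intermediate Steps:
P = -8
((P*(-5))*3 - 58)² = (-8*(-5)*3 - 58)² = (40*3 - 58)² = (120 - 58)² = 62² = 3844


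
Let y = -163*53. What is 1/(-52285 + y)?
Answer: -1/60924 ≈ -1.6414e-5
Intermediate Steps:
y = -8639
1/(-52285 + y) = 1/(-52285 - 8639) = 1/(-60924) = -1/60924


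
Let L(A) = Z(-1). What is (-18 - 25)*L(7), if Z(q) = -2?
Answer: 86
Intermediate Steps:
L(A) = -2
(-18 - 25)*L(7) = (-18 - 25)*(-2) = -43*(-2) = 86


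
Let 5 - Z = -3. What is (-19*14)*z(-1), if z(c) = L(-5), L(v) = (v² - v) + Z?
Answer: -10108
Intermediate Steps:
Z = 8 (Z = 5 - 1*(-3) = 5 + 3 = 8)
L(v) = 8 + v² - v (L(v) = (v² - v) + 8 = 8 + v² - v)
z(c) = 38 (z(c) = 8 + (-5)² - 1*(-5) = 8 + 25 + 5 = 38)
(-19*14)*z(-1) = -19*14*38 = -266*38 = -10108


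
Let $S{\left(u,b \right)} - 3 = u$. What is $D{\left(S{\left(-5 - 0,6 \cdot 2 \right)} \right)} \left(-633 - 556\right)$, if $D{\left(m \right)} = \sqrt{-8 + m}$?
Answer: $- 1189 i \sqrt{10} \approx - 3759.9 i$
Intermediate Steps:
$S{\left(u,b \right)} = 3 + u$
$D{\left(S{\left(-5 - 0,6 \cdot 2 \right)} \right)} \left(-633 - 556\right) = \sqrt{-8 + \left(3 - 5\right)} \left(-633 - 556\right) = \sqrt{-8 + \left(3 + \left(-5 + 0\right)\right)} \left(-1189\right) = \sqrt{-8 + \left(3 - 5\right)} \left(-1189\right) = \sqrt{-8 - 2} \left(-1189\right) = \sqrt{-10} \left(-1189\right) = i \sqrt{10} \left(-1189\right) = - 1189 i \sqrt{10}$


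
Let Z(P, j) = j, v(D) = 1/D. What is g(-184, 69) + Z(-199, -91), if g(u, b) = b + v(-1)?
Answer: -23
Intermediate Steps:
g(u, b) = -1 + b (g(u, b) = b + 1/(-1) = b - 1 = -1 + b)
g(-184, 69) + Z(-199, -91) = (-1 + 69) - 91 = 68 - 91 = -23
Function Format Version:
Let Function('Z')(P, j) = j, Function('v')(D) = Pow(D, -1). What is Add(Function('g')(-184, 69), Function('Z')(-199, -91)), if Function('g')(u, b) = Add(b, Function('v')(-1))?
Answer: -23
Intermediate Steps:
Function('g')(u, b) = Add(-1, b) (Function('g')(u, b) = Add(b, Pow(-1, -1)) = Add(b, -1) = Add(-1, b))
Add(Function('g')(-184, 69), Function('Z')(-199, -91)) = Add(Add(-1, 69), -91) = Add(68, -91) = -23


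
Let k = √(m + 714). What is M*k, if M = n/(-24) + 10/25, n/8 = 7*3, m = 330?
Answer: -198*√29/5 ≈ -213.25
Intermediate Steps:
n = 168 (n = 8*(7*3) = 8*21 = 168)
k = 6*√29 (k = √(330 + 714) = √1044 = 6*√29 ≈ 32.311)
M = -33/5 (M = 168/(-24) + 10/25 = 168*(-1/24) + 10*(1/25) = -7 + ⅖ = -33/5 ≈ -6.6000)
M*k = -198*√29/5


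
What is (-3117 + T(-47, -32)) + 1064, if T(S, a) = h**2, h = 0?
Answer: -2053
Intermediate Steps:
T(S, a) = 0 (T(S, a) = 0**2 = 0)
(-3117 + T(-47, -32)) + 1064 = (-3117 + 0) + 1064 = -3117 + 1064 = -2053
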